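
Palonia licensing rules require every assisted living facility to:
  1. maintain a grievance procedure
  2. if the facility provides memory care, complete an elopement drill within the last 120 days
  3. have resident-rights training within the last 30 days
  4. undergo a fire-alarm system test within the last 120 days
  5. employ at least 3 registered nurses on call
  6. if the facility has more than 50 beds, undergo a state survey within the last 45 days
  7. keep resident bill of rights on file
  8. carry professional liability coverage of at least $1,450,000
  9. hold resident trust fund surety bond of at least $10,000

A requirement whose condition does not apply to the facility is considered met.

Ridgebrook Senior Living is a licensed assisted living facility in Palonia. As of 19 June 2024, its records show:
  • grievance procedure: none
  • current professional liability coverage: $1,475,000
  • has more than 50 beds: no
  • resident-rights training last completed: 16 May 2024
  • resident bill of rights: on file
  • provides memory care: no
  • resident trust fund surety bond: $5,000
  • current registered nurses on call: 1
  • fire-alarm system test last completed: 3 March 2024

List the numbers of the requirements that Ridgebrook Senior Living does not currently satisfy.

1. grievance procedure absent → not met
2. condition 'provides memory care' does not hold → requirement n/a → met
3. resident-rights training 34 days ago vs limit 30 → not met
4. fire-alarm system test 108 days ago vs limit 120 → met
5. registered nurses on call 1 < 3 → not met
6. condition 'has more than 50 beds' does not hold → requirement n/a → met
7. resident bill of rights present → met
8. professional liability coverage $1,475,000 ≥ $1,450,000 → met
9. resident trust fund surety bond $5,000 < $10,000 → not met
Not met: 1, 3, 5, 9

1, 3, 5, 9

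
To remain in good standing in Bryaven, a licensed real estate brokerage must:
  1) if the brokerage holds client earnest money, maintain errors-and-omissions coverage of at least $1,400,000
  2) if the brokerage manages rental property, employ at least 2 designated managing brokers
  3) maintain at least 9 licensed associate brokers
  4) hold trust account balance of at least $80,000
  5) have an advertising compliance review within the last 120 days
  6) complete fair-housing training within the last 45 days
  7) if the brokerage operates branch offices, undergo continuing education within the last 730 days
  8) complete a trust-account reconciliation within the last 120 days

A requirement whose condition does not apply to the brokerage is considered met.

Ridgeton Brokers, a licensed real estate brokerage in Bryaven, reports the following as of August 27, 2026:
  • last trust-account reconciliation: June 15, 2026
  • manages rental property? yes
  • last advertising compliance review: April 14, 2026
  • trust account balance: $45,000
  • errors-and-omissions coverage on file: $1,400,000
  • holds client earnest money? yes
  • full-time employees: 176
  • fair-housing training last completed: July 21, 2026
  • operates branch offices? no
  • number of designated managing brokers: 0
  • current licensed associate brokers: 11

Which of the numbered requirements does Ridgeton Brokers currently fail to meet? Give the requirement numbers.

1. condition 'holds client earnest money' holds; errors-and-omissions coverage $1,400,000 ≥ $1,400,000 → met
2. condition 'manages rental property' holds; designated managing brokers 0 < 2 → not met
3. licensed associate brokers 11 ≥ 9 → met
4. trust account balance $45,000 < $80,000 → not met
5. advertising compliance review 135 days ago vs limit 120 → not met
6. fair-housing training 37 days ago vs limit 45 → met
7. condition 'operates branch offices' does not hold → requirement n/a → met
8. trust-account reconciliation 73 days ago vs limit 120 → met
Not met: 2, 4, 5

2, 4, 5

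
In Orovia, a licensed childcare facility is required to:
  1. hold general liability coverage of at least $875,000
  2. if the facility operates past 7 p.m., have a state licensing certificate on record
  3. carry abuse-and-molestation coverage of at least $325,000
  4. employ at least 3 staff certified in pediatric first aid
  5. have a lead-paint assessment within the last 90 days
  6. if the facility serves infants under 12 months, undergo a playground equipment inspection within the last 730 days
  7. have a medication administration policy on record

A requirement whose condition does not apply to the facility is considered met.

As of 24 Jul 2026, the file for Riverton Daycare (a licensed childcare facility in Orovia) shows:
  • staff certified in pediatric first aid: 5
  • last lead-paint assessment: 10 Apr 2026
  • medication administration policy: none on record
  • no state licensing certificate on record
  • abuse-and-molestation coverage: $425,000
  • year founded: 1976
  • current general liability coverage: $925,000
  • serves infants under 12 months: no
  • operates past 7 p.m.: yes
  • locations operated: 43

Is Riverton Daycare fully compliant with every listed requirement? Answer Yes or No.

No

1. general liability coverage $925,000 ≥ $875,000 → met
2. condition 'operates past 7 p.m.' holds; state licensing certificate absent → not met
3. abuse-and-molestation coverage $425,000 ≥ $325,000 → met
4. staff certified in pediatric first aid 5 ≥ 3 → met
5. lead-paint assessment 105 days ago vs limit 90 → not met
6. condition 'serves infants under 12 months' does not hold → requirement n/a → met
7. medication administration policy absent → not met
Not met: 2, 5, 7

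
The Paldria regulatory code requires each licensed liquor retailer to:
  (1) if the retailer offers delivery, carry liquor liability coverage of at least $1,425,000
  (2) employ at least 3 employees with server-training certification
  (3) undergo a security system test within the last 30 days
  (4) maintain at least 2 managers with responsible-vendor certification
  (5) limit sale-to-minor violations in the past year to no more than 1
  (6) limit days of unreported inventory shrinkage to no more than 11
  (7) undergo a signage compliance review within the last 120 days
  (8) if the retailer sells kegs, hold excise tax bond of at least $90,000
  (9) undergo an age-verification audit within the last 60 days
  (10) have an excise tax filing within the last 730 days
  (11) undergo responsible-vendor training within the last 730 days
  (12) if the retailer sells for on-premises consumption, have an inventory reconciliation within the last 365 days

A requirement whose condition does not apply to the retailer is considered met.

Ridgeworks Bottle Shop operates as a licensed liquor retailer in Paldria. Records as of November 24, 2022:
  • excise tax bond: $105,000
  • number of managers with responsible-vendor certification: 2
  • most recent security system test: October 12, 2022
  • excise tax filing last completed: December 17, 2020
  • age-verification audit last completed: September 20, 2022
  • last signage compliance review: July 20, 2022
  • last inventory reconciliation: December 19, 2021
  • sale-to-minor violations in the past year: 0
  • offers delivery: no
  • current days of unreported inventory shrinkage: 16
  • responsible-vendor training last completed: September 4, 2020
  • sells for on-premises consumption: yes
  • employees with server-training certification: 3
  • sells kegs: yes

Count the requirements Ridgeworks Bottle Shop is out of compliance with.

5

1. condition 'offers delivery' does not hold → requirement n/a → met
2. employees with server-training certification 3 ≥ 3 → met
3. security system test 43 days ago vs limit 30 → not met
4. managers with responsible-vendor certification 2 ≥ 2 → met
5. sale-to-minor violations in the past year 0 ≤ 1 → met
6. days of unreported inventory shrinkage 16 > 11 → not met
7. signage compliance review 127 days ago vs limit 120 → not met
8. condition 'sells kegs' holds; excise tax bond $105,000 ≥ $90,000 → met
9. age-verification audit 65 days ago vs limit 60 → not met
10. excise tax filing 707 days ago vs limit 730 → met
11. responsible-vendor training 811 days ago vs limit 730 → not met
12. condition 'sells for on-premises consumption' holds; inventory reconciliation 340 days ago vs limit 365 → met
Not met: 5 of 12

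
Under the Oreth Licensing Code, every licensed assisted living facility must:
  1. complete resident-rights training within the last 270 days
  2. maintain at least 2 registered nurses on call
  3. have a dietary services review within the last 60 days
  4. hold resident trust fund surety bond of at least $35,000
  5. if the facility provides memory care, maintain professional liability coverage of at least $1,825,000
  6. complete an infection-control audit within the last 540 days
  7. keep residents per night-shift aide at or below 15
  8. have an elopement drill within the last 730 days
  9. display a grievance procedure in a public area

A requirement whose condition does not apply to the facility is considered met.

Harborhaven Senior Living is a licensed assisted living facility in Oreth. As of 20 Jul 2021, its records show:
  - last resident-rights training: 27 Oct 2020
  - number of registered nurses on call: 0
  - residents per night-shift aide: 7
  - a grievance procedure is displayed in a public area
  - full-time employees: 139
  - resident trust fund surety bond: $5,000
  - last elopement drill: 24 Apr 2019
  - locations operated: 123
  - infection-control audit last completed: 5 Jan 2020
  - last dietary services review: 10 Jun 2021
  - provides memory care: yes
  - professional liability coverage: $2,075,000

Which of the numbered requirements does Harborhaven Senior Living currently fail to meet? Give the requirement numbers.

2, 4, 6, 8

1. resident-rights training 266 days ago vs limit 270 → met
2. registered nurses on call 0 < 2 → not met
3. dietary services review 40 days ago vs limit 60 → met
4. resident trust fund surety bond $5,000 < $35,000 → not met
5. condition 'provides memory care' holds; professional liability coverage $2,075,000 ≥ $1,825,000 → met
6. infection-control audit 562 days ago vs limit 540 → not met
7. residents per night-shift aide 7 ≤ 15 → met
8. elopement drill 818 days ago vs limit 730 → not met
9. grievance procedure present → met
Not met: 2, 4, 6, 8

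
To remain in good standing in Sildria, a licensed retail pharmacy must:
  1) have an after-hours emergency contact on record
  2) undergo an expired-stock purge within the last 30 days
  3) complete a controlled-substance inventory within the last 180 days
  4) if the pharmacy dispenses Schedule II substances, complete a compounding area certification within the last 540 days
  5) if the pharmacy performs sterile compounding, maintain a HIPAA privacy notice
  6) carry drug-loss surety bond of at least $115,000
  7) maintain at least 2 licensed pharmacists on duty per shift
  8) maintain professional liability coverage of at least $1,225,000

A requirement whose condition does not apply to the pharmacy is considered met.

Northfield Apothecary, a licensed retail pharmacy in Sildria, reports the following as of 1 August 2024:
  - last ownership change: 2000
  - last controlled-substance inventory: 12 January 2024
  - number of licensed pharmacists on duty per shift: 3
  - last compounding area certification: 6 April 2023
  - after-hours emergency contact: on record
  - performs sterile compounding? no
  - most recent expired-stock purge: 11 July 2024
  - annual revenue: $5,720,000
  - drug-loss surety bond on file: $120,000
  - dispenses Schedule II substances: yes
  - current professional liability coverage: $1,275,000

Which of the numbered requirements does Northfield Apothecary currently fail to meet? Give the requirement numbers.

1. after-hours emergency contact present → met
2. expired-stock purge 21 days ago vs limit 30 → met
3. controlled-substance inventory 202 days ago vs limit 180 → not met
4. condition 'dispenses Schedule II substances' holds; compounding area certification 483 days ago vs limit 540 → met
5. condition 'performs sterile compounding' does not hold → requirement n/a → met
6. drug-loss surety bond $120,000 ≥ $115,000 → met
7. licensed pharmacists on duty per shift 3 ≥ 2 → met
8. professional liability coverage $1,275,000 ≥ $1,225,000 → met
Not met: 3

3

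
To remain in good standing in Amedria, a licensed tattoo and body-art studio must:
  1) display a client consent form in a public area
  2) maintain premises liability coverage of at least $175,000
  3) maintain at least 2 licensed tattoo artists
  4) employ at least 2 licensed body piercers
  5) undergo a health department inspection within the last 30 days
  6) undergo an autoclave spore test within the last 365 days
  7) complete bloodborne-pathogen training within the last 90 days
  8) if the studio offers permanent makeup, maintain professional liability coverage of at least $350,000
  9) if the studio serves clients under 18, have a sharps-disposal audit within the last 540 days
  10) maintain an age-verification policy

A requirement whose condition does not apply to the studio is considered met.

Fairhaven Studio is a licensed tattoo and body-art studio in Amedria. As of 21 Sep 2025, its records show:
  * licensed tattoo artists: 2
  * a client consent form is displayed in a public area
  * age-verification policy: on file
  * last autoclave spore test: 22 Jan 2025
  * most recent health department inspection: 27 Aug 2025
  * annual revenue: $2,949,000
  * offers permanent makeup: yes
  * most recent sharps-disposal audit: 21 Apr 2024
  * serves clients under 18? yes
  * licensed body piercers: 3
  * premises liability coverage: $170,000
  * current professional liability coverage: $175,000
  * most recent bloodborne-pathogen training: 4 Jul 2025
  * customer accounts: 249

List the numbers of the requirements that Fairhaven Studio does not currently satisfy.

1. client consent form present → met
2. premises liability coverage $170,000 < $175,000 → not met
3. licensed tattoo artists 2 ≥ 2 → met
4. licensed body piercers 3 ≥ 2 → met
5. health department inspection 25 days ago vs limit 30 → met
6. autoclave spore test 242 days ago vs limit 365 → met
7. bloodborne-pathogen training 79 days ago vs limit 90 → met
8. condition 'offers permanent makeup' holds; professional liability coverage $175,000 < $350,000 → not met
9. condition 'serves clients under 18' holds; sharps-disposal audit 518 days ago vs limit 540 → met
10. age-verification policy present → met
Not met: 2, 8

2, 8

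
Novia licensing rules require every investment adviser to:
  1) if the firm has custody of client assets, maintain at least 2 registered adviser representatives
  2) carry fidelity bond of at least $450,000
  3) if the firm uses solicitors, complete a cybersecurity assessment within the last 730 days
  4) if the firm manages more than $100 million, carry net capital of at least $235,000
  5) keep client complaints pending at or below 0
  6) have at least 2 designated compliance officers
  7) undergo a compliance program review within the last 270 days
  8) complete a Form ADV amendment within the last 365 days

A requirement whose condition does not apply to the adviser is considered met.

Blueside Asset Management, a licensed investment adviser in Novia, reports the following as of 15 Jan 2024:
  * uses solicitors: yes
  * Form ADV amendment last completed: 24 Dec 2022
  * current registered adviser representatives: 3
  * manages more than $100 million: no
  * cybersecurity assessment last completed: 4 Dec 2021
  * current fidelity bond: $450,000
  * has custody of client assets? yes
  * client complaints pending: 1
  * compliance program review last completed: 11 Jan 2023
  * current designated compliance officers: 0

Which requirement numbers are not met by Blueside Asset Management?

3, 5, 6, 7, 8

1. condition 'has custody of client assets' holds; registered adviser representatives 3 ≥ 2 → met
2. fidelity bond $450,000 ≥ $450,000 → met
3. condition 'uses solicitors' holds; cybersecurity assessment 772 days ago vs limit 730 → not met
4. condition 'manages more than $100 million' does not hold → requirement n/a → met
5. client complaints pending 1 > 0 → not met
6. designated compliance officers 0 < 2 → not met
7. compliance program review 369 days ago vs limit 270 → not met
8. Form ADV amendment 387 days ago vs limit 365 → not met
Not met: 3, 5, 6, 7, 8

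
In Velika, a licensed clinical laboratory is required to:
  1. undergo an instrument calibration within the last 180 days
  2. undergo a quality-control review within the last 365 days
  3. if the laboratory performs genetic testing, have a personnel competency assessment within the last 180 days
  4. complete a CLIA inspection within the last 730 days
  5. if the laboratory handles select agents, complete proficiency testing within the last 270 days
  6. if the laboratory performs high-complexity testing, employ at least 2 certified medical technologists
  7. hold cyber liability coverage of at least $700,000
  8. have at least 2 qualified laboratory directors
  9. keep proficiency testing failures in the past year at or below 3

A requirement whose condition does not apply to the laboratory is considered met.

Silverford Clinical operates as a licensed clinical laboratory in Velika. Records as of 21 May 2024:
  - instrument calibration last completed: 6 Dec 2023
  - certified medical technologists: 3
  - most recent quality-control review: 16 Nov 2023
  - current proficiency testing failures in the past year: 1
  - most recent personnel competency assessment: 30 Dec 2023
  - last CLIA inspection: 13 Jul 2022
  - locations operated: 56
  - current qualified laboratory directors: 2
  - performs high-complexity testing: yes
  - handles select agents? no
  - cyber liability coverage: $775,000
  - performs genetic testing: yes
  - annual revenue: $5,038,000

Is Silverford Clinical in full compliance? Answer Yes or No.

1. instrument calibration 167 days ago vs limit 180 → met
2. quality-control review 187 days ago vs limit 365 → met
3. condition 'performs genetic testing' holds; personnel competency assessment 143 days ago vs limit 180 → met
4. CLIA inspection 678 days ago vs limit 730 → met
5. condition 'handles select agents' does not hold → requirement n/a → met
6. condition 'performs high-complexity testing' holds; certified medical technologists 3 ≥ 2 → met
7. cyber liability coverage $775,000 ≥ $700,000 → met
8. qualified laboratory directors 2 ≥ 2 → met
9. proficiency testing failures in the past year 1 ≤ 3 → met
All met.

Yes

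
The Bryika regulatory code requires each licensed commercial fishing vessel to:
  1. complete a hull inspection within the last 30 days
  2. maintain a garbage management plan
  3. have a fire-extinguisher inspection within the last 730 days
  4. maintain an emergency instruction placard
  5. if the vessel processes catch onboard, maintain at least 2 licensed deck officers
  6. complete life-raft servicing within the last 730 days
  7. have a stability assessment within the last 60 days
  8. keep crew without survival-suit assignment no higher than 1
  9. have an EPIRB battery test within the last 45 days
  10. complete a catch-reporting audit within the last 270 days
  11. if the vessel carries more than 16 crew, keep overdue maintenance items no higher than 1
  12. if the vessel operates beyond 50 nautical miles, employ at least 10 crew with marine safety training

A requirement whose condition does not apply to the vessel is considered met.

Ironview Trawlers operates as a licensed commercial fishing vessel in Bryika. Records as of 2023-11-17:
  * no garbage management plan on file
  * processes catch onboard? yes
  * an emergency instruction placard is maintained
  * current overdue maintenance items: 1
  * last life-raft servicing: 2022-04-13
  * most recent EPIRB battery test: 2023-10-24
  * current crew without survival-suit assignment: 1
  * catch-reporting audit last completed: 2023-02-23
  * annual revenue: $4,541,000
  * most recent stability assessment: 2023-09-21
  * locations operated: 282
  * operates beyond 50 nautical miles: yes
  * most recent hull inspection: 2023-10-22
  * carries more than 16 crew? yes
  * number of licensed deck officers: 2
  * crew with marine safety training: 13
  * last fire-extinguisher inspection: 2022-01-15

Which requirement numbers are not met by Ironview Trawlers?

2

1. hull inspection 26 days ago vs limit 30 → met
2. garbage management plan absent → not met
3. fire-extinguisher inspection 671 days ago vs limit 730 → met
4. emergency instruction placard present → met
5. condition 'processes catch onboard' holds; licensed deck officers 2 ≥ 2 → met
6. life-raft servicing 583 days ago vs limit 730 → met
7. stability assessment 57 days ago vs limit 60 → met
8. crew without survival-suit assignment 1 ≤ 1 → met
9. EPIRB battery test 24 days ago vs limit 45 → met
10. catch-reporting audit 267 days ago vs limit 270 → met
11. condition 'carries more than 16 crew' holds; overdue maintenance items 1 ≤ 1 → met
12. condition 'operates beyond 50 nautical miles' holds; crew with marine safety training 13 ≥ 10 → met
Not met: 2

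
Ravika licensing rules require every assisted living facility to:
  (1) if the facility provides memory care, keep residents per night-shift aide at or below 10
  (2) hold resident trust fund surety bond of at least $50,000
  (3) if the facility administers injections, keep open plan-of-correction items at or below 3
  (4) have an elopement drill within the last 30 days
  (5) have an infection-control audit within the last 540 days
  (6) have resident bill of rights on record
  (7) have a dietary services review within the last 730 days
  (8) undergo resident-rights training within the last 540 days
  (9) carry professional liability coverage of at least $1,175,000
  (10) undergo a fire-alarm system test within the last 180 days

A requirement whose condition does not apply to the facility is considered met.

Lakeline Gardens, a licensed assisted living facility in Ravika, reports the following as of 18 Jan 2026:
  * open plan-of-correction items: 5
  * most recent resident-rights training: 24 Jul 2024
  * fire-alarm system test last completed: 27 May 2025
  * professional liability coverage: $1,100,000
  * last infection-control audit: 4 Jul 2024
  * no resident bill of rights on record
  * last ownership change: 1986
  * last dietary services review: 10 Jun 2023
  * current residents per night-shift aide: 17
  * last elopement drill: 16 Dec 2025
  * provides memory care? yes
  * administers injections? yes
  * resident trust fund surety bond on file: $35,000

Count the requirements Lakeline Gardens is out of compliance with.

10

1. condition 'provides memory care' holds; residents per night-shift aide 17 > 10 → not met
2. resident trust fund surety bond $35,000 < $50,000 → not met
3. condition 'administers injections' holds; open plan-of-correction items 5 > 3 → not met
4. elopement drill 33 days ago vs limit 30 → not met
5. infection-control audit 563 days ago vs limit 540 → not met
6. resident bill of rights absent → not met
7. dietary services review 953 days ago vs limit 730 → not met
8. resident-rights training 543 days ago vs limit 540 → not met
9. professional liability coverage $1,100,000 < $1,175,000 → not met
10. fire-alarm system test 236 days ago vs limit 180 → not met
Not met: 10 of 10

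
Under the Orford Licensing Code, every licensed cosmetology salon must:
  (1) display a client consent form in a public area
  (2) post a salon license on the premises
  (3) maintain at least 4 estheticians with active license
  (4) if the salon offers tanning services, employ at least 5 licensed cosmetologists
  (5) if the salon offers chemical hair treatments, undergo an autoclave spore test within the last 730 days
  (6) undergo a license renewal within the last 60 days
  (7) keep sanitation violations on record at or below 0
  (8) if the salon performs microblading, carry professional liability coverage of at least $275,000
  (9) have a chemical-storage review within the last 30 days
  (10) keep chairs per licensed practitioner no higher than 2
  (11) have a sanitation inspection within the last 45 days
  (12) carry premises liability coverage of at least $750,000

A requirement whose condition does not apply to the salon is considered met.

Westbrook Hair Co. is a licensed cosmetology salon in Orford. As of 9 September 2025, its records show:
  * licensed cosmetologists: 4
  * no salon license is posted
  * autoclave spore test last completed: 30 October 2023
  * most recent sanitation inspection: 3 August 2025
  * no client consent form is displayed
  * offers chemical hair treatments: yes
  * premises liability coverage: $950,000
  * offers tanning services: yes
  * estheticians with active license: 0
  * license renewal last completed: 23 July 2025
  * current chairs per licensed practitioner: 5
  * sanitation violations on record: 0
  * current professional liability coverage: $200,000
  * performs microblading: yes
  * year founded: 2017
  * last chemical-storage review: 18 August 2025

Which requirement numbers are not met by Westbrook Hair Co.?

1. client consent form absent → not met
2. salon license absent → not met
3. estheticians with active license 0 < 4 → not met
4. condition 'offers tanning services' holds; licensed cosmetologists 4 < 5 → not met
5. condition 'offers chemical hair treatments' holds; autoclave spore test 680 days ago vs limit 730 → met
6. license renewal 48 days ago vs limit 60 → met
7. sanitation violations on record 0 ≤ 0 → met
8. condition 'performs microblading' holds; professional liability coverage $200,000 < $275,000 → not met
9. chemical-storage review 22 days ago vs limit 30 → met
10. chairs per licensed practitioner 5 > 2 → not met
11. sanitation inspection 37 days ago vs limit 45 → met
12. premises liability coverage $950,000 ≥ $750,000 → met
Not met: 1, 2, 3, 4, 8, 10

1, 2, 3, 4, 8, 10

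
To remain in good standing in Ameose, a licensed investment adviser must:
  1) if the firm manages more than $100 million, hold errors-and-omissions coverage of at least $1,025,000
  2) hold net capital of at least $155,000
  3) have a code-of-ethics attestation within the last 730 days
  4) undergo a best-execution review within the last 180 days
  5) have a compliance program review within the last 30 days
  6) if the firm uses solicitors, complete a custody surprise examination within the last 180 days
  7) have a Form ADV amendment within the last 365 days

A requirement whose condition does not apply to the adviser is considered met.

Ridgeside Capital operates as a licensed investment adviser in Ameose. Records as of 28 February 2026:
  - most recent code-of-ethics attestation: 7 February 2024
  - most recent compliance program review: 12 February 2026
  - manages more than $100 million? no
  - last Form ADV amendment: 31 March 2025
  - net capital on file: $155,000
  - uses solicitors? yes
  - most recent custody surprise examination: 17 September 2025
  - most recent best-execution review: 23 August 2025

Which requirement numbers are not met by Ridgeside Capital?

1. condition 'manages more than $100 million' does not hold → requirement n/a → met
2. net capital $155,000 ≥ $155,000 → met
3. code-of-ethics attestation 752 days ago vs limit 730 → not met
4. best-execution review 189 days ago vs limit 180 → not met
5. compliance program review 16 days ago vs limit 30 → met
6. condition 'uses solicitors' holds; custody surprise examination 164 days ago vs limit 180 → met
7. Form ADV amendment 334 days ago vs limit 365 → met
Not met: 3, 4

3, 4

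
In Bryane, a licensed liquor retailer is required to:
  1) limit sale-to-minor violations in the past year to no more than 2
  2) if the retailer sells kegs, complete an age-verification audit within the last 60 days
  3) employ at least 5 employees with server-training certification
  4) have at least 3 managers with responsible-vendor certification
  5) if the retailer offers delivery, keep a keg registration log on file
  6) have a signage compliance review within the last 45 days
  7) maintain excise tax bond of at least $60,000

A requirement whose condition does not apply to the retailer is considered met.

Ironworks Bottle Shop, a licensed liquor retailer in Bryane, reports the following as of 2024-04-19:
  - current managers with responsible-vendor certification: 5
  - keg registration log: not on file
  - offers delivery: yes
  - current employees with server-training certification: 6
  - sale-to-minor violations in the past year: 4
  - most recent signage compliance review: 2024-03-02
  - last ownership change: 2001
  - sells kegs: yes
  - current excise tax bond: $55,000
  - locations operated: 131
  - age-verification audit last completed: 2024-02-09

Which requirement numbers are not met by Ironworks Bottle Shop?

1. sale-to-minor violations in the past year 4 > 2 → not met
2. condition 'sells kegs' holds; age-verification audit 70 days ago vs limit 60 → not met
3. employees with server-training certification 6 ≥ 5 → met
4. managers with responsible-vendor certification 5 ≥ 3 → met
5. condition 'offers delivery' holds; keg registration log absent → not met
6. signage compliance review 48 days ago vs limit 45 → not met
7. excise tax bond $55,000 < $60,000 → not met
Not met: 1, 2, 5, 6, 7

1, 2, 5, 6, 7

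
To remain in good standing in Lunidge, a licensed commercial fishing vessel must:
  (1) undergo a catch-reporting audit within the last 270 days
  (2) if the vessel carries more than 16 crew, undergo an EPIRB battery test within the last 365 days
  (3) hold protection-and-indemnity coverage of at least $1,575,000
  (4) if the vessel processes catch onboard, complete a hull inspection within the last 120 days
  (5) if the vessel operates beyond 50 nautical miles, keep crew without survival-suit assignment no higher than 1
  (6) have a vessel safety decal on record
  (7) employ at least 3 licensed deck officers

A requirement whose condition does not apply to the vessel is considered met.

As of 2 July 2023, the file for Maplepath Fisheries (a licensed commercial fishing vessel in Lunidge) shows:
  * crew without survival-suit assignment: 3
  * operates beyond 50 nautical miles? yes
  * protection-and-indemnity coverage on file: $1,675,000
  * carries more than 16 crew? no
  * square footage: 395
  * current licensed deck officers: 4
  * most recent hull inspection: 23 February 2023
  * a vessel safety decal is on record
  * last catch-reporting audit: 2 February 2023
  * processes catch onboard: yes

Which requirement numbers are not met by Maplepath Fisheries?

4, 5

1. catch-reporting audit 150 days ago vs limit 270 → met
2. condition 'carries more than 16 crew' does not hold → requirement n/a → met
3. protection-and-indemnity coverage $1,675,000 ≥ $1,575,000 → met
4. condition 'processes catch onboard' holds; hull inspection 129 days ago vs limit 120 → not met
5. condition 'operates beyond 50 nautical miles' holds; crew without survival-suit assignment 3 > 1 → not met
6. vessel safety decal present → met
7. licensed deck officers 4 ≥ 3 → met
Not met: 4, 5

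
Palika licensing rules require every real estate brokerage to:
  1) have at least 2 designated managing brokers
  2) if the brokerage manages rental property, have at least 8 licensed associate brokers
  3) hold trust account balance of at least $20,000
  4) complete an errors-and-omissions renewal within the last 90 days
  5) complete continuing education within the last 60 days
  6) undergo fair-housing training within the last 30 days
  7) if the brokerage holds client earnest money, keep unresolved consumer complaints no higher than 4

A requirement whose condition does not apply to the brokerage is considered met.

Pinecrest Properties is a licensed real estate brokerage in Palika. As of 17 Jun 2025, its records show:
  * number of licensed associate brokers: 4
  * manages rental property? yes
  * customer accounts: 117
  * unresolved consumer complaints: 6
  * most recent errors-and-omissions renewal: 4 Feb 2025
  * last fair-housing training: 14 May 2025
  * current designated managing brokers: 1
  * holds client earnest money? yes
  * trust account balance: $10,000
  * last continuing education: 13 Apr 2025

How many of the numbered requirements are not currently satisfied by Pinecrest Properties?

7

1. designated managing brokers 1 < 2 → not met
2. condition 'manages rental property' holds; licensed associate brokers 4 < 8 → not met
3. trust account balance $10,000 < $20,000 → not met
4. errors-and-omissions renewal 133 days ago vs limit 90 → not met
5. continuing education 65 days ago vs limit 60 → not met
6. fair-housing training 34 days ago vs limit 30 → not met
7. condition 'holds client earnest money' holds; unresolved consumer complaints 6 > 4 → not met
Not met: 7 of 7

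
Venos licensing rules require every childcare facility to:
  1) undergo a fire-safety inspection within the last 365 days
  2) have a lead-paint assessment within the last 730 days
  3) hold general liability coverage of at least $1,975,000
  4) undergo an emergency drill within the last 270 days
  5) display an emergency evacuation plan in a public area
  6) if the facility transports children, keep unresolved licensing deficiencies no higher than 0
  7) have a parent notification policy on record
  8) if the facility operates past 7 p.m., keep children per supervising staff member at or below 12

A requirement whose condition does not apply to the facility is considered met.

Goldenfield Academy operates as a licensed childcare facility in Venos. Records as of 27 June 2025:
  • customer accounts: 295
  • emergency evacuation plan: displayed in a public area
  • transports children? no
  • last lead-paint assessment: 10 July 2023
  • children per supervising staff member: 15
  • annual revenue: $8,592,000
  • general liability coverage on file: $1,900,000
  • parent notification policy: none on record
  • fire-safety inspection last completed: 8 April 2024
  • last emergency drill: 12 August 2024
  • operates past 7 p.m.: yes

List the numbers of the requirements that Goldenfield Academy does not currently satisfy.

1. fire-safety inspection 445 days ago vs limit 365 → not met
2. lead-paint assessment 718 days ago vs limit 730 → met
3. general liability coverage $1,900,000 < $1,975,000 → not met
4. emergency drill 319 days ago vs limit 270 → not met
5. emergency evacuation plan present → met
6. condition 'transports children' does not hold → requirement n/a → met
7. parent notification policy absent → not met
8. condition 'operates past 7 p.m.' holds; children per supervising staff member 15 > 12 → not met
Not met: 1, 3, 4, 7, 8

1, 3, 4, 7, 8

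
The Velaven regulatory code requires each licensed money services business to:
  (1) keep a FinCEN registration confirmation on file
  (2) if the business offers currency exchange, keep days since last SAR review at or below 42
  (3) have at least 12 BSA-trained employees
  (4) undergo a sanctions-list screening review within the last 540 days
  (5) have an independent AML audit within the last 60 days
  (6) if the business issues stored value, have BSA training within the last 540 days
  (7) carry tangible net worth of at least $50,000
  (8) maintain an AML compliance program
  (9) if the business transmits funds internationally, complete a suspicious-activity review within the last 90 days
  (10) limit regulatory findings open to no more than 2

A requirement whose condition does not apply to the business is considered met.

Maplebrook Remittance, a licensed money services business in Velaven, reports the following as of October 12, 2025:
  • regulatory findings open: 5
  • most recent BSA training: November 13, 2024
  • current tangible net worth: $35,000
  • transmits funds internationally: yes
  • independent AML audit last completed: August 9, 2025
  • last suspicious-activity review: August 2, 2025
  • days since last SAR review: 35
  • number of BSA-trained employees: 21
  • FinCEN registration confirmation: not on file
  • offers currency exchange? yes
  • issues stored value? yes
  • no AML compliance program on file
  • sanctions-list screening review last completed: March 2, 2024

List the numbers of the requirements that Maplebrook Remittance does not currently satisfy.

1, 4, 5, 7, 8, 10

1. FinCEN registration confirmation absent → not met
2. condition 'offers currency exchange' holds; days since last SAR review 35 ≤ 42 → met
3. BSA-trained employees 21 ≥ 12 → met
4. sanctions-list screening review 589 days ago vs limit 540 → not met
5. independent AML audit 64 days ago vs limit 60 → not met
6. condition 'issues stored value' holds; BSA training 333 days ago vs limit 540 → met
7. tangible net worth $35,000 < $50,000 → not met
8. AML compliance program absent → not met
9. condition 'transmits funds internationally' holds; suspicious-activity review 71 days ago vs limit 90 → met
10. regulatory findings open 5 > 2 → not met
Not met: 1, 4, 5, 7, 8, 10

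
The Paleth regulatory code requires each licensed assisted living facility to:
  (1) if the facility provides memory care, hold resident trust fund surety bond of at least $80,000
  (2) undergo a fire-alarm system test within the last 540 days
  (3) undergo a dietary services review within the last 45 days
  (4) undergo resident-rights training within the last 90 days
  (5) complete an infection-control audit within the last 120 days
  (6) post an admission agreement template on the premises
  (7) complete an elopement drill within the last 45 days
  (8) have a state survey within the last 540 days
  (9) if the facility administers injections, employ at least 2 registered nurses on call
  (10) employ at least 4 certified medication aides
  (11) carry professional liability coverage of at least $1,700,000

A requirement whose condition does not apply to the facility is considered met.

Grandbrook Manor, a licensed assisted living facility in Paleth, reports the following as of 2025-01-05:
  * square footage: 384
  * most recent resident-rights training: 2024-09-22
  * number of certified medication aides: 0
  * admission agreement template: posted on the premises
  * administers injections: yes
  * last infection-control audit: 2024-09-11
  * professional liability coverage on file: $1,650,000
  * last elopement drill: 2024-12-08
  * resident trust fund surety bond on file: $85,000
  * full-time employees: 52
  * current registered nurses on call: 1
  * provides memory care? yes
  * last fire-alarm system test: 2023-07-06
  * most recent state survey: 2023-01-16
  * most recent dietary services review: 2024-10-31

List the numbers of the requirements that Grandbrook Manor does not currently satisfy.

2, 3, 4, 8, 9, 10, 11

1. condition 'provides memory care' holds; resident trust fund surety bond $85,000 ≥ $80,000 → met
2. fire-alarm system test 549 days ago vs limit 540 → not met
3. dietary services review 66 days ago vs limit 45 → not met
4. resident-rights training 105 days ago vs limit 90 → not met
5. infection-control audit 116 days ago vs limit 120 → met
6. admission agreement template present → met
7. elopement drill 28 days ago vs limit 45 → met
8. state survey 720 days ago vs limit 540 → not met
9. condition 'administers injections' holds; registered nurses on call 1 < 2 → not met
10. certified medication aides 0 < 4 → not met
11. professional liability coverage $1,650,000 < $1,700,000 → not met
Not met: 2, 3, 4, 8, 9, 10, 11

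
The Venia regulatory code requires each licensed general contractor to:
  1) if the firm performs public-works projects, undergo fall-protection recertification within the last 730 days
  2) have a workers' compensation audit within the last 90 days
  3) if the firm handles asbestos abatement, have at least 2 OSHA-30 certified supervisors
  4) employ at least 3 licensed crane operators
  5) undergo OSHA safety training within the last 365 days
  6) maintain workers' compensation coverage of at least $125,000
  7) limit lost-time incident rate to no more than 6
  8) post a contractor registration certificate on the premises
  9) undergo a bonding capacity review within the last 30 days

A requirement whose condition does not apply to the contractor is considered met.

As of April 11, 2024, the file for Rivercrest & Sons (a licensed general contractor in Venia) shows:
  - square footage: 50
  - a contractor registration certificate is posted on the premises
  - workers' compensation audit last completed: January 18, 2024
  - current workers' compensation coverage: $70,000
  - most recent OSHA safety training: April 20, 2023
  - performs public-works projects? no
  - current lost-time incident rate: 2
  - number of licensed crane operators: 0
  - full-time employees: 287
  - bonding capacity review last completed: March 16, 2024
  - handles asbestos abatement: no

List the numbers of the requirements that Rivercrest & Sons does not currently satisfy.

1. condition 'performs public-works projects' does not hold → requirement n/a → met
2. workers' compensation audit 84 days ago vs limit 90 → met
3. condition 'handles asbestos abatement' does not hold → requirement n/a → met
4. licensed crane operators 0 < 3 → not met
5. OSHA safety training 357 days ago vs limit 365 → met
6. workers' compensation coverage $70,000 < $125,000 → not met
7. lost-time incident rate 2 ≤ 6 → met
8. contractor registration certificate present → met
9. bonding capacity review 26 days ago vs limit 30 → met
Not met: 4, 6

4, 6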